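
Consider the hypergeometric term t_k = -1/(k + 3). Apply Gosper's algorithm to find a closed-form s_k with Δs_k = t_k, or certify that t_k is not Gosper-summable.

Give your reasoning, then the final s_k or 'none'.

none (Gosper's algorithm certifies no s_k)

t_(k+1)/t_k = (k + 3)/(k + 4).
Factor: A=k + 3; B=k + 4; C=1.
Key eq: (k + 3)·f(k+1) = (k + 3)·f(k) + (1).
Bound: deg f ≤ 0.
Generic f = c0 gives residual -1; -1 = 0 cannot hold, so t_k is not Gosper-summable.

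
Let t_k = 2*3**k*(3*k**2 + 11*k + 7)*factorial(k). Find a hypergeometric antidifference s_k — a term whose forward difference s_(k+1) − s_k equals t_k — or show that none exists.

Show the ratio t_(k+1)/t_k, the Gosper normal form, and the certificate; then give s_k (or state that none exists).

Compute t_(k+1)/t_k: get 3*(3*k**3 + 20*k**2 + 38*k + 21)/(3*k**2 + 11*k + 7).
Factor: A=3*k + 3; B=1; C=k**2 + 11*k/3 + 7/3.
Solve (3*k + 3)·f(k+1) − (1)·f(k) = k**2 + 11*k/3 + 7/3.
deg f ≤ 1 (via 1,0,2).
A polynomial solution: f(k) = (k + 2)/3.
So s_k = (B(k−1)f/C)·t_k = ((k + 2)/(3*k**2 + 11*k + 7))·t_k = 2*3**k*(k + 2)*factorial(k).
s_(k+1) − s_k = 2*3**k*(3*k**2 + 11*k + 7)*factorial(k) = t_k.

s_k = 2*3**k*(k + 2)*factorial(k)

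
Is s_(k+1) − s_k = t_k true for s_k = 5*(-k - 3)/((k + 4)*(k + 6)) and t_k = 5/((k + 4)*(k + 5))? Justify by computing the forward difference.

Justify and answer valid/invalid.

s_(k+1) = 5*(-k - 4)/((k + 5)*(k + 7))
s_(k+1) − s_k = 5*(k**2 + 7*k + 9)/(k**4 + 22*k**3 + 179*k**2 + 638*k + 840)
(s_(k+1) − s_k) − t_k = 15*(-2*k - 11)/(k**4 + 22*k**3 + 179*k**2 + 638*k + 840)

Invalid: residual 15*(-2*k - 11)/(k**4 + 22*k**3 + 179*k**2 + 638*k + 840) ≠ 0.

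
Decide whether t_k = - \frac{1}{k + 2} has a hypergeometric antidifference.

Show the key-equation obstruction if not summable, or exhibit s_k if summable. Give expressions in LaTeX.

Step 1: r(k) = (k + 2)/(k + 3).
Take A(k)=k + 2, B(k)=k + 3, C(k)=1.
f must satisfy (k + 2)·f(k+1) − (k + 2)·f(k) = 1.
d = 0 from the (1,1,0) case.
Put f(k) = c0: A·f(k+1) − B(k−1)·f(k) − C = -1; need -1 = 0 — inconsistent ⇒ no f, not summable.

No; the coefficient equations for f are inconsistent.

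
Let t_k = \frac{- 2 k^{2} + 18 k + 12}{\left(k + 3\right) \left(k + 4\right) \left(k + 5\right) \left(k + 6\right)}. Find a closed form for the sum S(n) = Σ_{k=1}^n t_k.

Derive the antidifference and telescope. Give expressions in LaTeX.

S(n) = \frac{n \left(n^{2} + 75 n + 134\right)}{30 \left(n^{3} + 15 n^{2} + 74 n + 120\right)}

t_(k+1)/t_k = (k + 3)*(9*k - (k + 1)**2 + 15)/((k + 7)*(-k**2 + 9*k + 6)).
Normal form (A,B,C) = (k + 3, k + 7, k**2 - 9*k - 6).
Solve (k + 3)·f(k+1) − (k + 6)·f(k) = k**2 - 9*k - 6.
d = 3 from the (1,1,2) case.
Match coefficients ⇒ f(k) = -k*(k**2 + 42*k + 17)/30.
Certificate R = B(k−1)f/C = -k*(k + 6)*(k**2 + 42*k + 17)/(30*(k**2 - 9*k - 6)) gives s_k = k*(k**2 + 42*k + 17)/(15*(k + 3)*(k + 4)*(k + 5)).
Verify: 2*(-k**2 + 9*k + 6)/(k**4 + 18*k**3 + 119*k**2 + 342*k + 360) matches t_k.
Σ_(k=1)^n t_k = s_(n+1) − s_(1) = ((n**3 + 45*n**2 + 104*n + 60)/(15*(n**3 + 15*n**2 + 74*n + 120))) − (1/30), i.e. n*(n**2 + 75*n + 134)/(30*(n**3 + 15*n**2 + 74*n + 120)).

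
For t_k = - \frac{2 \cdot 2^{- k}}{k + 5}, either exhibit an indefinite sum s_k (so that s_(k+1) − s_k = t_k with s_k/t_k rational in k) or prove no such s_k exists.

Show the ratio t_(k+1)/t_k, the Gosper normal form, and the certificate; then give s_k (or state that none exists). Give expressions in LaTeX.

Compute t_(k+1)/t_k: get (k + 5)/(2*(k + 6)).
Gosper form: A/B · C(k+1)/C(k) with A=k/2 + 5/2, B=k + 6, C=1.
Solve (k/2 + 5/2)·f(k+1) − (k + 5)·f(k) = 1.
deg f ≤ -1 (via 1,1,0).
Negative degree bound (-1): no f exists, t_k not Gosper-summable.

none (Gosper's algorithm certifies no s_k)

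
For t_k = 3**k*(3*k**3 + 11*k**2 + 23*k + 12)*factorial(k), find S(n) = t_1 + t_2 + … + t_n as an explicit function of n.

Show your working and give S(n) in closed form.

S(n) = 3*3**n*n**3*factorial(n) + 12*3**n*n**2*factorial(n) + 24*3**n*n*factorial(n) + 15*3**n*factorial(n) - 15

t_(k+1)/t_k = 3*(3*k**4 + 23*k**3 + 74*k**2 + 103*k + 49)/(3*k**3 + 11*k**2 + 23*k + 12).
Gosper form: A/B · C(k+1)/C(k) with A=3*k + 3, B=1, C=k**3 + 11*k**2/3 + 23*k/3 + 4.
Set up (3*k + 3)·f(k+1) − (1)·f(k) − (k**3 + 11*k**2/3 + 23*k/3 + 4) = 0.
From deg A=1, deg B=0, deg C=3: d=2.
Solve for f: f(k) = (k**2 + k + 3)/3 (degree 2 ≤ 2).
So s_k = (B(k−1)f/C)·t_k = ((k**2 + k + 3)/(3*k**3 + 11*k**2 + 23*k + 12))·t_k = 3**k*(k**2 + k + 3)*factorial(k).
Check: Δs_k = 3**k*(3*k**3 + 11*k**2 + 23*k + 12)*factorial(k). ✓
Evaluate: s_(n+1) = 3**(n + 1)*(n**2 + 3*n + 5)*factorial(n + 1); subtract s_(1) = 15 ⇒ S(n) = 3*3**n*n**3*factorial(n) + 12*3**n*n**2*factorial(n) + 24*3**n*n*factorial(n) + 15*3**n*factorial(n) - 15.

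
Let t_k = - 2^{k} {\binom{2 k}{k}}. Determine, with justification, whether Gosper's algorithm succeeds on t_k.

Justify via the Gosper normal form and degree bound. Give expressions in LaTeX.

No — t_k has no hypergeometric antidifference.

Ratio r(k) = 4*(2*k + 1)/(k + 1).
Normal form (A,B,C) = (8*k + 4, k + 1, 1).
Solve (8*k + 4)·f(k+1) − (k)·f(k) = 1.
Degrees (1,1,0) ⇒ d ≤ -1.
d = -1 < 0 ⇒ no nonzero polynomial f; not summable.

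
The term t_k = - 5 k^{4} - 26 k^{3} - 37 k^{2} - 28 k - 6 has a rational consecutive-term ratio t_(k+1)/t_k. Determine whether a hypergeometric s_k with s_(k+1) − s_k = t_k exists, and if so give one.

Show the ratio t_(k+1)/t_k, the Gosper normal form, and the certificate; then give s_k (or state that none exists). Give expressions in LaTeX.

Compute t_(k+1)/t_k: get (5*k**4 + 46*k**3 + 145*k**2 + 200*k + 102)/(5*k**4 + 26*k**3 + 37*k**2 + 28*k + 6).
Factor: A=1; B=1; C=k**4 + 26*k**3/5 + 37*k**2/5 + 28*k/5 + 6/5.
Solve (1)·f(k+1) − (1)·f(k) = k**4 + 26*k**3/5 + 37*k**2/5 + 28*k/5 + 6/5.
deg f ≤ 5 (via 0,0,4).
Solving with deg f ≤ 5: f(k) = k*(k**4 + 4*k**3 + k**2 + 2*k - 2)/5.
Get s_k = R·t_k = k*(-k**4 - 4*k**3 - k**2 - 2*k + 2) with R(k) = B(k−1)f(k)/C(k) = k*(k**4 + 4*k**3 + k**2 + 2*k - 2)/(5*k**4 + 26*k**3 + 37*k**2 + 28*k + 6).
Check: Δs_k = -5*k**4 - 26*k**3 - 37*k**2 - 28*k - 6. ✓

s_k = k \left(- k^{4} - 4 k^{3} - k^{2} - 2 k + 2\right)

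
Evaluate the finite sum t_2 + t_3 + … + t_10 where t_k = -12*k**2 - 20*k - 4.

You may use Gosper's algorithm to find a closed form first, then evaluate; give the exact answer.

Ratio r(k) = (3*k**2 + 11*k + 9)/(3*k**2 + 5*k + 1).
Gosper form: A/B · C(k+1)/C(k) with A=1, B=1, C=k**2 + 5*k/3 + 1/3.
Solve (1)·f(k+1) − (1)·f(k) = k**2 + 5*k/3 + 1/3.
Degrees (0,0,2) ⇒ d ≤ 3.
A polynomial solution: f(k) = k*(k**2 + k - 1)/3.
So s_k = (B(k−1)f/C)·t_k = (k*(k**2 + k - 1)/(3*k**2 + 5*k + 1))·t_k = 4*k*(-k**2 - k + 1).
s_(k+1) − s_k = -12*k**2 - 20*k - 4 = t_k.
Evaluate s at k=11 and k=2: -5764 and -40; difference -5724.

Σ = -5724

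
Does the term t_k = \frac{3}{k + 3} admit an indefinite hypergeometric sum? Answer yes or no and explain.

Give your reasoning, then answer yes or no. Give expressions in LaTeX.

Compute t_(k+1)/t_k: get (k + 3)/(k + 4).
Gosper form: A/B · C(k+1)/C(k) with A=k + 3, B=k + 4, C=1.
Set up (k + 3)·f(k+1) − (k + 3)·f(k) − (1) = 0.
Degrees (1,1,0) ⇒ d ≤ 0.
Put f(k) = c0: A·f(k+1) − B(k−1)·f(k) − C = -1; need -1 = 0 — inconsistent ⇒ no f, not summable.

No — t_k has no hypergeometric antidifference.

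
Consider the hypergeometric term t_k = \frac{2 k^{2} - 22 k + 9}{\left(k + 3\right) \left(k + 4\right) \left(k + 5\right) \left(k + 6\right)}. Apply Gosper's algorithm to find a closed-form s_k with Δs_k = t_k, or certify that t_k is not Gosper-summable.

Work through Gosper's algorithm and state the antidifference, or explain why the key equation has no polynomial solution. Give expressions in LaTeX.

t_(k+1)/t_k = -(k + 3)*(22*k - 2*(k + 1)**2 + 13)/((k + 7)*(2*k**2 - 22*k + 9)).
Factor: A=k + 3; B=k + 7; C=k**2 - 11*k + 9/2.
Key eq: (k + 3)·f(k+1) = (k + 6)·f(k) + (k**2 - 11*k + 9/2).
d = 3 from the (1,1,2) case.
Match coefficients ⇒ f(k) = k*(k**2 - 108*k + 287)/120.
So s_k = (B(k−1)f/C)·t_k = (k*(k + 6)*(k**2 - 108*k + 287)/(60*(2*k**2 - 22*k + 9)))·t_k = k*(k**2 - 108*k + 287)/(60*(k + 3)*(k + 4)*(k + 5)).
Verify: (2*k**2 - 22*k + 9)/(k**4 + 18*k**3 + 119*k**2 + 342*k + 360) matches t_k.

s_k = \frac{k \left(k^{2} - 108 k + 287\right)}{60 \left(k + 3\right) \left(k + 4\right) \left(k + 5\right)}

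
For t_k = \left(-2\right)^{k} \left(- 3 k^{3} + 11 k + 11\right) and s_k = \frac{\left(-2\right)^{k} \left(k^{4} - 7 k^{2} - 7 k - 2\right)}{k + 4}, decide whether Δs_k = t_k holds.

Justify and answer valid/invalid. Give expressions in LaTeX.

Invalid: residual \frac{\left(-2\right)^{k + 1} \left(- 3 k^{4} - 13 k^{3} + 13 k^{2} + 58 k + 45\right)}{k^{2} + 9 k + 20} ≠ 0.

s_(k+1) = (-2)**(k + 1)*(k**4 + 4*k**3 - k**2 - 17*k - 15)/(k + 5)
s_(k+1) − s_k = (-2)**k*(-3*k**5 - 21*k**4 - 23*k**3 + 84*k**2 + 203*k + 130)/(k**2 + 9*k + 20)
(s_(k+1) − s_k) − t_k = (-2)**(k + 1)*(-3*k**4 - 13*k**3 + 13*k**2 + 58*k + 45)/(k**2 + 9*k + 20)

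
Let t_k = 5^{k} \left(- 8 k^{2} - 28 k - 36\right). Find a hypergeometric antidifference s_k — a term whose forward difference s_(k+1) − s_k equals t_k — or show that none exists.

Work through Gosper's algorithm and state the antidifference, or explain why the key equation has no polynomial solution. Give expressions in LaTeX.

t_(k+1)/t_k = 5*(2*k**2 + 11*k + 18)/(2*k**2 + 7*k + 9).
Normal form (A,B,C) = (5, 1, k**2 + 7*k/2 + 9/2).
Solve (5)·f(k+1) − (1)·f(k) = k**2 + 7*k/2 + 9/2.
Bound: deg f ≤ 2.
Solve for f: f(k) = (k**2 + k + 2)/4 (degree 2 ≤ 2).
So s_k = (B(k−1)f/C)·t_k = ((k**2 + k + 2)/(2*(2*k**2 + 7*k + 9)))·t_k = -2*5**k*(k**2 + k + 2).
Check: Δs_k = 5**k*(-8*k**2 - 28*k - 36). ✓

s_k = - 2 \cdot 5^{k} \left(k^{2} + k + 2\right)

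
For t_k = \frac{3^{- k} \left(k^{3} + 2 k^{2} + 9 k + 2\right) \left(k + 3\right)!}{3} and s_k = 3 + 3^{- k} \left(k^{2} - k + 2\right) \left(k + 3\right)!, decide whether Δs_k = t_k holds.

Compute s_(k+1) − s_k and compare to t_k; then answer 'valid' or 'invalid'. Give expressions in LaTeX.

Valid: the claim telescopes to t_k.

s_(k+1) = 3**(-k - 1)*(-k + (k + 1)**2 + 1)*factorial(k + 4) + 3
s_(k+1) − s_k = (k**3 + 2*k**2 + 9*k + 2)*factorial(k + 3)/(3*3**k)
(s_(k+1) − s_k) − t_k = 0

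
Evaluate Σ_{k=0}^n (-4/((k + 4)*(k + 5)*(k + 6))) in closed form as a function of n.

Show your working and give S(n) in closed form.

S(n) = (-n**2 - 11*n - 10)/(10*(n**2 + 11*n + 30))

Step 1: r(k) = (k + 4)/(k + 7).
Normal form (A,B,C) = (k + 4, k + 7, 1).
f must satisfy (k + 4)·f(k+1) − (k + 6)·f(k) = 1.
Bound: deg f ≤ 2.
Coefficient equations give f(k) = k*(k + 9)/40.
Then R = B(k−1)f/C = k*(k + 6)*(k + 9)/40, so s_k = R(k)·t_k = k*(-k - 9)/(10*(k + 4)*(k + 5)).
s_(k+1) − s_k = -4/(k**3 + 15*k**2 + 74*k + 120) = t_k.
Telescope: S(n) = s_(n+1) − s_(0) = (-n**2 - 11*n - 10)/(10*(n**2 + 11*n + 30)) − (0) = (-n**2 - 11*n - 10)/(10*(n**2 + 11*n + 30)).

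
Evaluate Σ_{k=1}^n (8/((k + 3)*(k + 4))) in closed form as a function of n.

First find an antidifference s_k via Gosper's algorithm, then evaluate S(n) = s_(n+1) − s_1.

Ratio r(k) = (k + 3)/(k + 5).
Gosper form: A/B · C(k+1)/C(k) with A=k + 3, B=k + 5, C=1.
f must satisfy (k + 3)·f(k+1) − (k + 4)·f(k) = 1.
deg f ≤ 1 (via 1,1,0).
Match coefficients ⇒ f(k) = k/3.
Then R = B(k−1)f/C = k*(k + 4)/3, so s_k = R(k)·t_k = 8*k/(3*(k + 3)).
Check: Δs_k = 8/(k**2 + 7*k + 12). ✓
s_(n+1) = 8*(n + 1)/(3*(n + 4)) and s_(1) = 2/3, so S(n) = 2*n/(n + 4).

S(n) = 2*n/(n + 4)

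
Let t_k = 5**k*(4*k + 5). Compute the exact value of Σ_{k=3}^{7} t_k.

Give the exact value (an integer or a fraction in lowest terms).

The ratio is 5*(4*k + 9)/(4*k + 5).
Gosper form: A/B · C(k+1)/C(k) with A=5, B=1, C=k + 5/4.
Need (5)·f(k+1) − (1)·f(k) = k + 5/4.
deg f ≤ 1 (via 0,0,1).
Solving with deg f ≤ 1: f(k) = k/4.
Certificate R = B(k−1)f/C = k/(4*k + 5) gives s_k = 5**k*k.
s_(k+1) − s_k = 5**k*(4*k + 5) = t_k.
Telescoping: Σ = s_(8) − s_(3) = 3125000 − (375) = 3124625.

Σ = 3124625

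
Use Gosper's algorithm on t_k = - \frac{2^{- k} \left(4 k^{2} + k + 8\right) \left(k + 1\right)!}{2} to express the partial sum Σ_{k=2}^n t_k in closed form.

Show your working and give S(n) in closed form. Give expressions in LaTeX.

S(n) = 2^{- n - 1} \left(15 \cdot 2^{n} - 4 n^{3} n! - 13 n^{2} n! - 11 n n! - 2 n!\right)

Ratio r(k) = (k + 2)*(k + 4*(k + 1)**2 + 9)/(2*(4*k**2 + k + 8)).
A = k/2 + 1, B = 1, C = k**2 + k/4 + 2.
f must satisfy (k/2 + 1)·f(k+1) − (1)·f(k) = k**2 + k/4 + 2.
Degrees (1,0,2) ⇒ d ≤ 1.
Match coefficients ⇒ f(k) = (4*k - 3)/2.
So s_k = (B(k−1)f/C)·t_k = (2*(4*k - 3)/(4*k**2 + k + 8))·t_k = -(4*k - 3)*factorial(k + 1)/2**k.
Check: Δs_k = -(4*k**2 + k + 8)*factorial(k + 1)/(2*2**k). ✓
s_(n+1) = -2**(-n - 1)*(4*n + 1)*factorial(n + 2) and s_(2) = -15/2, so S(n) = 2**(-n - 1)*(15*2**n - 4*n**3*factorial(n) - 13*n**2*factorial(n) - 11*n*factorial(n) - 2*factorial(n)).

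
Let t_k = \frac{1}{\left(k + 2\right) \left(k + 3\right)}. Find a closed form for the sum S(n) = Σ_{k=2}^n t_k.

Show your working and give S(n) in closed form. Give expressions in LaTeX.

Ratio r(k) = (k + 2)/(k + 4).
Take A(k)=k + 2, B(k)=k + 4, C(k)=1.
f must satisfy (k + 2)·f(k+1) − (k + 3)·f(k) = 1.
Degrees (1,1,0) ⇒ d ≤ 1.
Solve for f: f(k) = k/2 (degree 1 ≤ 1).
Get s_k = R·t_k = k/(2*(k + 2)) with R(k) = B(k−1)f(k)/C(k) = k*(k + 3)/2.
Verify: 1/(k**2 + 5*k + 6) matches t_k.
s_(n+1) = (n + 1)/(2*(n + 3)) and s_(2) = 1/4, so S(n) = (n - 1)/(4*(n + 3)).

S(n) = \frac{n - 1}{4 \left(n + 3\right)}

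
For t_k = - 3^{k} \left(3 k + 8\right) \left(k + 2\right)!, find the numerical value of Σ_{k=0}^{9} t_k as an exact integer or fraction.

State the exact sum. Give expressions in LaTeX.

t_(k+1)/t_k = 3*(k + 3)*(3*k + 11)/(3*k + 8).
Normal form (A,B,C) = (3*k + 9, 1, k + 8/3).
Need (3*k + 9)·f(k+1) − (1)·f(k) = k + 8/3.
d = 0 from the (1,0,1) case.
Solving with deg f ≤ 0: f(k) = 1/3.
So s_k = (B(k−1)f/C)·t_k = (1/(3*k + 8))·t_k = -3**k*factorial(k + 2).
Δs = -3**k*(3*k + 8)*factorial(k + 2), as required.
Σ_(k=0)^(9) t_k = s_(10) − s_(0) = -28284565478400 − (-2) = -28284565478398.

Σ = -28284565478398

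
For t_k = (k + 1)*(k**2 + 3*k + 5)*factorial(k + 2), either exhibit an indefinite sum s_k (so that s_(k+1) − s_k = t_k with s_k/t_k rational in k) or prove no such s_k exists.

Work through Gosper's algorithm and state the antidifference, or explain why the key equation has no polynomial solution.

t_(k+1)/t_k = (k + 2)*(k + 3)*(3*k + (k + 1)**2 + 8)/((k + 1)*(k**2 + 3*k + 5)).
A = k + 3, B = 1, C = k**3 + 4*k**2 + 8*k + 5.
f must satisfy (k + 3)·f(k+1) − (1)·f(k) = k**3 + 4*k**2 + 8*k + 5.
Degrees (1,0,3) ⇒ d ≤ 2.
Solving with deg f ≤ 2: f(k) = k**2 + 1.
Get s_k = R·t_k = (k**2 + 1)*factorial(k + 2) with R(k) = B(k−1)f(k)/C(k) = (k**2 + 1)/((k + 1)*(k**2 + 3*k + 5)).
Check: Δs_k = (k + 1)*(k**2 + 3*k + 5)*factorial(k + 2). ✓

s_k = (k**2 + 1)*factorial(k + 2)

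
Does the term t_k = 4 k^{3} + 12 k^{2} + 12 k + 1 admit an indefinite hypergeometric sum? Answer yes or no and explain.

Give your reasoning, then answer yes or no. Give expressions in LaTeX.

Yes. s_k = k \left(k^{3} + 2 k^{2} + k - 3\right).

t_(k+1)/t_k = (4*k**3 + 24*k**2 + 48*k + 29)/(4*k**3 + 12*k**2 + 12*k + 1).
Gosper form: A/B · C(k+1)/C(k) with A=1, B=1, C=k**3 + 3*k**2 + 3*k + 1/4.
Need (1)·f(k+1) − (1)·f(k) = k**3 + 3*k**2 + 3*k + 1/4.
d = 4 from the (0,0,3) case.
Solving with deg f ≤ 4: f(k) = k*(k**3 + 2*k**2 + k - 3)/4.
So s_k = (B(k−1)f/C)·t_k = (k*(k**3 + 2*k**2 + k - 3)/(4*k**3 + 12*k**2 + 12*k + 1))·t_k = k*(k**3 + 2*k**2 + k - 3).
Verify: 4*k**3 + 12*k**2 + 12*k + 1 matches t_k.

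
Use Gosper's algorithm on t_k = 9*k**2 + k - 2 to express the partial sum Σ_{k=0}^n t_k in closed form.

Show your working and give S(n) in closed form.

S(n) = 3*n**3 + 5*n**2 - 2

The ratio is (k + 9*(k + 1)**2 - 1)/(9*k**2 + k - 2).
Gosper form: A/B · C(k+1)/C(k) with A=1, B=1, C=k**2 + k/9 - 2/9.
Key eq: (1)·f(k+1) = (1)·f(k) + (k**2 + k/9 - 2/9).
d = 3 from the (0,0,2) case.
Solving with deg f ≤ 3: f(k) = k*(3*k**2 - 4*k - 1)/9.
Certificate R = B(k−1)f/C = k*(3*k**2 - 4*k - 1)/(9*k**2 + k - 2) gives s_k = k*(3*k**2 - 4*k - 1).
Check: Δs_k = 9*k**2 + k - 2. ✓
s_(n+1) = 3*n**3 + 5*n**2 - 2 and s_(0) = 0, so S(n) = 3*n**3 + 5*n**2 - 2.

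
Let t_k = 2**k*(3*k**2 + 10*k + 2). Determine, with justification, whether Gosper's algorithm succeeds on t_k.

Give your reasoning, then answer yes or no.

Yes. s_k = 2**k*k*(3*k - 2).

The ratio is 2*(3*k**2 + 16*k + 15)/(3*k**2 + 10*k + 2).
So A=2 and B=1, with C=k**2 + 10*k/3 + 2/3.
Set up (2)·f(k+1) − (1)·f(k) − (k**2 + 10*k/3 + 2/3) = 0.
Degrees (0,0,2) ⇒ d ≤ 2.
Coefficient equations give f(k) = k*(3*k - 2)/3.
So s_k = (B(k−1)f/C)·t_k = (k*(3*k - 2)/(3*k**2 + 10*k + 2))·t_k = 2**k*k*(3*k - 2).
Δs = 2**k*(3*k**2 + 10*k + 2), as required.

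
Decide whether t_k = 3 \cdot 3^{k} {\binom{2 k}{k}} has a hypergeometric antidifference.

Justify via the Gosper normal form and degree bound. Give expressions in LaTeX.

r(k) = 6*(2*k + 1)/(k + 1) after simplifying.
So A=12*k + 6 and B=k + 1, with C=1.
Key eq: (12*k + 6)·f(k+1) = (k)·f(k) + (1).
d = -1 from the (1,1,0) case.
Negative degree bound (-1): no f exists, t_k not Gosper-summable.

No. Not Gosper-summable.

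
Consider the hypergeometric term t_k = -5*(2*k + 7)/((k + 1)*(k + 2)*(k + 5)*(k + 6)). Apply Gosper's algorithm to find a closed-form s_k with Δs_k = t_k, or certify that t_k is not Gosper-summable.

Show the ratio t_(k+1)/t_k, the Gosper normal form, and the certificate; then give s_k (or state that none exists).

s_k = k*(-k - 6)/(k**2 + 6*k + 5)

t_(k+1)/t_k = (k + 1)*(k + 5)*(2*k + 9)/((k + 3)*(k + 7)*(2*k + 7)).
So A=k + 1 and B=k + 7, with C=k**3 + 21*k**2/2 + 73*k/2 + 42.
Key eq: (k + 1)·f(k+1) = (k + 6)·f(k) + (k**3 + 21*k**2/2 + 73*k/2 + 42).
Bound: deg f ≤ 5.
Coefficient equations give f(k) = k*(k + 2)*(k + 3)*(k + 4)*(k + 6)/10.
So s_k = (B(k−1)f/C)·t_k = (k*(k + 2)*(k + 6)**2/(5*(2*k + 7)))·t_k = k*(-k - 6)/(k**2 + 6*k + 5).
Verify: 5*(-2*k - 7)/(k**4 + 14*k**3 + 65*k**2 + 112*k + 60) matches t_k.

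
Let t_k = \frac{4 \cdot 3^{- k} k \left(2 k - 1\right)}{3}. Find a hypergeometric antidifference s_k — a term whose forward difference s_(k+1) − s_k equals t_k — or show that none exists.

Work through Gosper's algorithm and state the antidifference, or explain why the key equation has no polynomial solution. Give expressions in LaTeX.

t_(k+1)/t_k = (k + 1)*(2*k + 1)/(3*k*(2*k - 1)).
Take A(k)=1/3, B(k)=1, C(k)=k**2 - k/2.
Need (1/3)·f(k+1) − (1)·f(k) = k**2 - k/2.
Bound: deg f ≤ 2.
Solve for f: f(k) = -3*(4*k**2 + 2*k + 3)/8 (degree 2 ≤ 2).
Then R = B(k−1)f/C = -3*(4*k**2 + 2*k + 3)/(4*k*(2*k - 1)), so s_k = R(k)·t_k = -(4*k**2 + 2*k + 3)/3**k.
Verify: 4*k*(2*k - 1)/(3*3**k) matches t_k.

s_k = - 3^{- k} \left(4 k^{2} + 2 k + 3\right)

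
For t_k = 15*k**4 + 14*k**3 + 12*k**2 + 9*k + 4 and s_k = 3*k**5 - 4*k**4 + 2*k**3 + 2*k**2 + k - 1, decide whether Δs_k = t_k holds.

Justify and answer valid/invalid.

Valid — Δs_k = t_k.

s_(k+1) = 3*k**5 + 11*k**4 + 16*k**3 + 14*k**2 + 10*k + 3
s_(k+1) − s_k = 15*k**4 + 14*k**3 + 12*k**2 + 9*k + 4
(s_(k+1) − s_k) − t_k = 0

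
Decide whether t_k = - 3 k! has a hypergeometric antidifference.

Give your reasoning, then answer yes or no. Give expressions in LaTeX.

t_(k+1)/t_k = k + 1.
A = k + 1, B = 1, C = 1.
Key eq: (k + 1)·f(k+1) = (1)·f(k) + (1).
deg f ≤ -1 (via 1,0,0).
Negative degree bound (-1): no f exists, t_k not Gosper-summable.

No — key equation has no polynomial f.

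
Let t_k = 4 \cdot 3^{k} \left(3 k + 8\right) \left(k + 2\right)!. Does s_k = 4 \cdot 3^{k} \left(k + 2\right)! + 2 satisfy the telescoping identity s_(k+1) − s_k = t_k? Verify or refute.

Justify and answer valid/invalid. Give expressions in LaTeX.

Valid — Δs_k = t_k.

s_(k+1) = 4*3**(k + 1)*factorial(k + 3) + 2
s_(k+1) − s_k = 4*3**k*(3*k + 8)*factorial(k + 2)
(s_(k+1) − s_k) − t_k = 0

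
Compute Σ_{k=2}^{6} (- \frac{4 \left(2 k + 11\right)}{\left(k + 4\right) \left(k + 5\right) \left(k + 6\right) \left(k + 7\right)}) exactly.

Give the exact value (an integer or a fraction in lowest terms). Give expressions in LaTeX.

t_(k+1)/t_k = (k + 4)*(2*k + 13)/((k + 8)*(2*k + 11)).
A = k + 4, B = k + 8, C = k + 11/2.
Key eq: (k + 4)·f(k+1) = (k + 7)·f(k) + (k + 11/2).
Bound: deg f ≤ 3.
A polynomial solution: f(k) = k*(k + 5)*(k + 10)/48.
So s_k = (B(k−1)f/C)·t_k = (k*(k + 5)*(k + 7)*(k + 10)/(24*(2*k + 11)))·t_k = k*(-k - 10)/(6*(k**2 + 10*k + 24)).
Check: Δs_k = 4*(-2*k - 11)/(k**4 + 22*k**3 + 179*k**2 + 638*k + 840). ✓
Telescoping: Σ = s_(7) − s_(2) = -119/858 − (-1/12) = -95/1716.

Σ = -95/1716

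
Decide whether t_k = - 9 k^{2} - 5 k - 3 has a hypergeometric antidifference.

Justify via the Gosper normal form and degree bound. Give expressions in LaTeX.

Yes. s_k = k \left(- 3 k^{2} + 2 k - 2\right).

The ratio is (9*k**2 + 23*k + 17)/(9*k**2 + 5*k + 3).
Normal form (A,B,C) = (1, 1, k**2 + 5*k/9 + 1/3).
Set up (1)·f(k+1) − (1)·f(k) − (k**2 + 5*k/9 + 1/3) = 0.
d = 3 from the (0,0,2) case.
Coefficient equations give f(k) = k*(3*k**2 - 2*k + 2)/9.
So s_k = (B(k−1)f/C)·t_k = (k*(3*k**2 - 2*k + 2)/(9*k**2 + 5*k + 3))·t_k = k*(-3*k**2 + 2*k - 2).
Verify: -9*k**2 - 5*k - 3 matches t_k.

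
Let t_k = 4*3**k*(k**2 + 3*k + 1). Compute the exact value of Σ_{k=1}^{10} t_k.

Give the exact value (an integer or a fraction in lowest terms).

Σ = 42692424

The ratio is 3*(k**2 + 5*k + 5)/(k**2 + 3*k + 1).
Gosper form: A/B · C(k+1)/C(k) with A=3, B=1, C=k**2 + 3*k + 1.
Need (3)·f(k+1) − (1)·f(k) = k**2 + 3*k + 1.
deg f ≤ 2 (via 0,0,2).
Solve for f: f(k) = (2*k**2 - 1)/4 (degree 2 ≤ 2).
R(k) = B(k−1)·f(k)/C(k) = (2*k**2 - 1)/(4*(k**2 + 3*k + 1)); s_k = R·t_k = 3**k*(2*k**2 - 1).
Verify: 4*3**k*(k**2 + 3*k + 1) matches t_k.
Telescoping: Σ = s_(11) − s_(1) = 42692427 − (3) = 42692424.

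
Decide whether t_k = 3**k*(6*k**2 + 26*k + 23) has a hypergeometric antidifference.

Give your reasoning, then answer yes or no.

t_(k+1)/t_k = 3*(6*k**2 + 38*k + 55)/(6*k**2 + 26*k + 23).
Gosper form: A/B · C(k+1)/C(k) with A=3, B=1, C=k**2 + 13*k/3 + 23/6.
f must satisfy (3)·f(k+1) − (1)·f(k) = k**2 + 13*k/3 + 23/6.
deg f ≤ 2 (via 0,0,2).
Match coefficients ⇒ f(k) = (k + 1)*(3*k + 1)/6.
Certificate R = B(k−1)f/C = (k + 1)*(3*k + 1)/(6*k**2 + 26*k + 23) gives s_k = 3**k*(3*k**2 + 4*k + 1).
Check: Δs_k = 3**k*(6*k**2 + 26*k + 23). ✓

Yes. s_k = 3**k*(3*k**2 + 4*k + 1).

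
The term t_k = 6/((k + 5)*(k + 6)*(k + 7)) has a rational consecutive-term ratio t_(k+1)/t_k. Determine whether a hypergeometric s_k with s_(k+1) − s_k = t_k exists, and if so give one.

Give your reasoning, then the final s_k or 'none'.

Ratio r(k) = (k + 5)/(k + 8).
Normal form (A,B,C) = (k + 5, k + 8, 1).
Key eq: (k + 5)·f(k+1) = (k + 7)·f(k) + (1).
Bound: deg f ≤ 2.
Solve for f: f(k) = k*(k + 11)/60 (degree 2 ≤ 2).
R(k) = B(k−1)·f(k)/C(k) = k*(k + 7)*(k + 11)/60; s_k = R·t_k = k*(k + 11)/(10*(k + 5)*(k + 6)).
Check: Δs_k = 6/(k**3 + 18*k**2 + 107*k + 210). ✓

s_k = k*(k + 11)/(10*(k + 5)*(k + 6))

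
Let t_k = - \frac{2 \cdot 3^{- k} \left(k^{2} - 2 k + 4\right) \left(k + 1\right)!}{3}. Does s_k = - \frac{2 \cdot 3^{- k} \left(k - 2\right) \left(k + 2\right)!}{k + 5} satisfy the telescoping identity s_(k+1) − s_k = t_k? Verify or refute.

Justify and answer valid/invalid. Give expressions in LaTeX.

s_(k+1) = -2*(k - 1)*factorial(k + 3)/(3*3**k*(k + 6))
s_(k+1) − s_k = -2*(k**3 + 4*k**2 - 5*k + 21)*factorial(k + 2)/(3*3**k*(k + 5)*(k + 6))
(s_(k+1) − s_k) − t_k = 2*(k**3 + 3*k**2 - 9*k + 26)*factorial(k + 1)/(3**k*(k + 5)*(k + 6))

Invalid: residual \frac{2 \cdot 3^{- k} \left(k^{3} + 3 k^{2} - 9 k + 26\right) \left(k + 1\right)!}{\left(k + 5\right) \left(k + 6\right)} ≠ 0.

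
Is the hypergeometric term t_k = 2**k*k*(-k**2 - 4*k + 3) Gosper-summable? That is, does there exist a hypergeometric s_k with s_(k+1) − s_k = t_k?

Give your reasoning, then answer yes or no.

Yes. s_k = 2**k*(-k**3 + 2*k**2 + k - 4).

Ratio r(k) = 2*(k + 1)*(4*k + (k + 1)**2 + 1)/(k*(k**2 + 4*k - 3)).
Normal form (A,B,C) = (2, 1, k**3 + 4*k**2 - 3*k).
Set up (2)·f(k+1) − (1)·f(k) − (k**3 + 4*k**2 - 3*k) = 0.
deg f ≤ 3 (via 0,0,3).
Coefficient equations give f(k) = k**3 - 2*k**2 - k + 4.
So s_k = (B(k−1)f/C)·t_k = ((k**3 - 2*k**2 - k + 4)/(k*(k**2 + 4*k - 3)))·t_k = 2**k*(-k**3 + 2*k**2 + k - 4).
Δs = 2**k*k*(-k**2 - 4*k + 3), as required.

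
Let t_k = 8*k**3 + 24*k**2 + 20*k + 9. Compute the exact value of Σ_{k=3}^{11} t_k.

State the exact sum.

t_(k+1)/t_k = (8*k**3 + 48*k**2 + 92*k + 61)/(8*k**3 + 24*k**2 + 20*k + 9).
A = 1, B = 1, C = k**3 + 3*k**2 + 5*k/2 + 9/8.
f must satisfy (1)·f(k+1) − (1)·f(k) = k**3 + 3*k**2 + 5*k/2 + 9/8.
d = 4 from the (0,0,3) case.
Solving with deg f ≤ 4: f(k) = k*(2*k**3 + 4*k**2 + 3)/8.
Then R = B(k−1)f/C = k*(2*k**3 + 4*k**2 + 3)/(8*k**3 + 24*k**2 + 20*k + 9), so s_k = R(k)·t_k = k*(2*k**3 + 4*k**2 + 3).
Verify: 8*k**3 + 24*k**2 + 20*k + 9 matches t_k.
Σ_(k=3)^(11) t_k = s_(12) − s_(3) = 48420 − (279) = 48141.

Σ = 48141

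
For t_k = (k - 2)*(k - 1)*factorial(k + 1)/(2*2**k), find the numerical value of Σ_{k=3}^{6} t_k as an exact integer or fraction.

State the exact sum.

t_(k+1)/t_k = k*(k + 2)/(2*(k - 2)).
Factor: A=k/2 + 1; B=1; C=k**2 - 3*k + 2.
f must satisfy (k/2 + 1)·f(k+1) − (1)·f(k) = k**2 - 3*k + 2.
Degrees (1,0,2) ⇒ d ≤ 1.
Coefficient equations give f(k) = 2*(k - 4).
Certificate R = B(k−1)f/C = 2*(k - 4)/((k - 2)*(k - 1)) gives s_k = (k - 4)*factorial(k + 1)/2**k.
s_(k+1) − s_k = (k - 2)*(k - 1)*factorial(k + 1)/(2*2**k) = t_k.
Telescoping: Σ = s_(7) − s_(3) = 945 − (-3) = 948.

Σ = 948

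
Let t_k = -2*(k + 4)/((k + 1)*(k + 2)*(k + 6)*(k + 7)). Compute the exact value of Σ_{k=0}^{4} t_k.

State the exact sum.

Compute t_(k+1)/t_k: get (k + 1)*(k + 5)*(k + 6)/((k + 3)*(k + 4)*(k + 8)).
So A=k + 1 and B=k + 8, with C=k**4 + 16*k**3 + 95*k**2 + 248*k + 240.
Set up (k + 1)·f(k+1) − (k + 7)·f(k) − (k**4 + 16*k**3 + 95*k**2 + 248*k + 240) = 0.
Degrees (1,1,4) ⇒ d ≤ 6.
Coefficient equations give f(k) = k*(k + 2)*(k + 3)*(k + 4)*(k + 5)*(k + 7)/12.
So s_k = (B(k−1)f/C)·t_k = (k*(k + 2)*(k + 7)**2/(12*(k + 4)))·t_k = k*(-k - 7)/(6*(k**2 + 7*k + 6)).
Δs = 2*(-k - 4)/(k**4 + 16*k**3 + 83*k**2 + 152*k + 84), as required.
Evaluate s at k=5 and k=0: -5/33 and 0; difference -5/33.

Σ = -5/33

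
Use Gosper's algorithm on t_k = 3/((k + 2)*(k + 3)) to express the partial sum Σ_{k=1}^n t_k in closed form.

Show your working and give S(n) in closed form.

Compute t_(k+1)/t_k: get (k + 2)/(k + 4).
So A=k + 2 and B=k + 4, with C=1.
Key eq: (k + 2)·f(k+1) = (k + 3)·f(k) + (1).
Degrees (1,1,0) ⇒ d ≤ 1.
Solving with deg f ≤ 1: f(k) = k/2.
Certificate R = B(k−1)f/C = k*(k + 3)/2 gives s_k = 3*k/(2*(k + 2)).
s_(k+1) − s_k = 3/(k**2 + 5*k + 6) = t_k.
s_(n+1) = 3*(n + 1)/(2*(n + 3)) and s_(1) = 1/2, so S(n) = n/(n + 3).

S(n) = n/(n + 3)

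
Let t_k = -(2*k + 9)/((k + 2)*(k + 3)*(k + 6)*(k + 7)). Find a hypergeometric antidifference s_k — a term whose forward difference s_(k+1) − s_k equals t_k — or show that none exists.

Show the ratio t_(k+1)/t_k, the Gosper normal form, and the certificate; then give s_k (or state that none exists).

Compute t_(k+1)/t_k: get (k + 2)*(k + 6)*(2*k + 11)/((k + 4)*(k + 8)*(2*k + 9)).
So A=k + 2 and B=k + 8, with C=k**3 + 27*k**2/2 + 121*k/2 + 90.
Set up (k + 2)·f(k+1) − (k + 7)·f(k) − (k**3 + 27*k**2/2 + 121*k/2 + 90) = 0.
Degrees (1,1,3) ⇒ d ≤ 5.
Solving with deg f ≤ 5: f(k) = k*(k + 3)*(k + 4)*(k + 5)*(k + 8)/24.
Certificate R = B(k−1)f/C = k*(k + 3)*(k + 7)*(k + 8)/(12*(2*k + 9)) gives s_k = k*(-k - 8)/(12*(k**2 + 8*k + 12)).
Verify: (-2*k - 9)/(k**4 + 18*k**3 + 113*k**2 + 288*k + 252) matches t_k.

s_k = k*(-k - 8)/(12*(k**2 + 8*k + 12))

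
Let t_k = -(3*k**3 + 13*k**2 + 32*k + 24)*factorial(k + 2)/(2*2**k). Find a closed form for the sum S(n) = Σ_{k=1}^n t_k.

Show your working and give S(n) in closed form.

Ratio r(k) = (3*k**4 + 31*k**3 + 133*k**2 + 273*k + 216)/(2*(3*k**3 + 13*k**2 + 32*k + 24)).
So A=k/2 + 3/2 and B=1, with C=k**3 + 13*k**2/3 + 32*k/3 + 8.
Need (k/2 + 3/2)·f(k+1) − (1)·f(k) = k**3 + 13*k**2/3 + 32*k/3 + 8.
Degrees (1,0,3) ⇒ d ≤ 2.
Solving with deg f ≤ 2: f(k) = 2*(3*k**2 + 4*k + 3)/3.
R(k) = B(k−1)·f(k)/C(k) = 2*(3*k**2 + 4*k + 3)/(3*k**3 + 13*k**2 + 32*k + 24); s_k = R·t_k = -(3*k**2 + 4*k + 3)*factorial(k + 2)/2**k.
Check: Δs_k = -(3*k**3 + 13*k**2 + 32*k + 24)*factorial(k + 2)/(2*2**k). ✓
s_(n+1) = -2**(-n - 1)*(3*n**2 + 10*n + 10)*factorial(n + 3) and s_(1) = -30, so S(n) = (60*2**n - 3*n**5*factorial(n) - 28*n**4*factorial(n) - 103*n**3*factorial(n) - 188*n**2*factorial(n) - 170*n*factorial(n) - 60*factorial(n))/(2*2**n).

S(n) = (60*2**n - 3*n**5*factorial(n) - 28*n**4*factorial(n) - 103*n**3*factorial(n) - 188*n**2*factorial(n) - 170*n*factorial(n) - 60*factorial(n))/(2*2**n)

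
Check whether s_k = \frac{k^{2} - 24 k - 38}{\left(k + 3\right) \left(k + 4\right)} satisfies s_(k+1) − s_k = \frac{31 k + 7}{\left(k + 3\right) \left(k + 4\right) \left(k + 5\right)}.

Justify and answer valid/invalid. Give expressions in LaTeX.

s_(k+1) = (-24*k + (k + 1)**2 - 62)/((k + 4)*(k + 5))
s_(k+1) − s_k = (31*k + 7)/(k**3 + 12*k**2 + 47*k + 60)
(s_(k+1) − s_k) − t_k = 0

Valid: the claim telescopes to t_k.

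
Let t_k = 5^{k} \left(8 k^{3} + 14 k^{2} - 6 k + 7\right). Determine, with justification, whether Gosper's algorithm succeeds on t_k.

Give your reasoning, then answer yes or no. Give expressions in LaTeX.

Yes. s_k = 5^{k} \left(2 k^{3} - 4 k^{2} + k + 3\right).

Ratio r(k) = 5*(8*k**3 + 38*k**2 + 46*k + 23)/(8*k**3 + 14*k**2 - 6*k + 7).
Gosper form: A/B · C(k+1)/C(k) with A=5, B=1, C=k**3 + 7*k**2/4 - 3*k/4 + 7/8.
Key eq: (5)·f(k+1) = (1)·f(k) + (k**3 + 7*k**2/4 - 3*k/4 + 7/8).
Bound: deg f ≤ 3.
Coefficient equations give f(k) = (2*k**3 - 4*k**2 + k + 3)/8.
Certificate R = B(k−1)f/C = (2*k**3 - 4*k**2 + k + 3)/(8*k**3 + 14*k**2 - 6*k + 7) gives s_k = 5**k*(2*k**3 - 4*k**2 + k + 3).
s_(k+1) − s_k = 5**k*(8*k**3 + 14*k**2 - 6*k + 7) = t_k.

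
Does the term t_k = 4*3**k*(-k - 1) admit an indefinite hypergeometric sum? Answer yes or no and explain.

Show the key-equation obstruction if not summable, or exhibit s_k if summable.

r(k) = 3*(k + 2)/(k + 1) after simplifying.
A = 3, B = 1, C = k + 1.
Need (3)·f(k+1) − (1)·f(k) = k + 1.
From deg A=0, deg B=0, deg C=1: d=1.
Solving with deg f ≤ 1: f(k) = (2*k - 1)/4.
Certificate R = B(k−1)f/C = (2*k - 1)/(4*(k + 1)) gives s_k = 3**k*(1 - 2*k).
Δs = 4*3**k*(-k - 1), as required.

Yes. s_k = 3**k*(1 - 2*k).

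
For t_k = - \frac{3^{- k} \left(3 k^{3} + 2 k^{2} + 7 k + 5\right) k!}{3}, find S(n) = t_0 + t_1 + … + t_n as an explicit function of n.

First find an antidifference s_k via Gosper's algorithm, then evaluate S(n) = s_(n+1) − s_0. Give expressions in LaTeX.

t_(k+1)/t_k = (3*k**4 + 14*k**3 + 31*k**2 + 37*k + 17)/(3*(3*k**3 + 2*k**2 + 7*k + 5)).
Gosper form: A/B · C(k+1)/C(k) with A=k/3 + 1/3, B=1, C=k**3 + 2*k**2/3 + 7*k/3 + 5/3.
Solve (k/3 + 1/3)·f(k+1) − (1)·f(k) = k**3 + 2*k**2/3 + 7*k/3 + 5/3.
From deg A=1, deg B=0, deg C=3: d=2.
Solve for f: f(k) = k*(3*k + 2) (degree 2 ≤ 2).
So s_k = (B(k−1)f/C)·t_k = (3*k*(3*k + 2)/(3*k**3 + 2*k**2 + 7*k + 5))·t_k = -k*(3*k + 2)*factorial(k)/3**k.
s_(k+1) − s_k = -(3*k**3 + 2*k**2 + 7*k + 5)*factorial(k)/(3*3**k) = t_k.
s_(n+1) = -3**(-n - 1)*(n + 1)*(3*n + 5)*factorial(n + 1) and s_(0) = 0, so S(n) = -3**(-n - 1)*(n + 1)*(3*n + 5)*factorial(n + 1).

S(n) = - 3^{- n - 1} \left(n + 1\right) \left(3 n + 5\right) \left(n + 1\right)!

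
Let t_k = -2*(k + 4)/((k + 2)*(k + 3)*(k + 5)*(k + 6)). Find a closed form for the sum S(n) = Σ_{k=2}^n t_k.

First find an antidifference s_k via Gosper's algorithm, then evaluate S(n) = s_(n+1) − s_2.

S(n) = (-n**2 - 9*n + 10)/(28*(n**2 + 9*n + 18))

t_(k+1)/t_k = (k + 2)*(k + 5)**2/((k + 4)**2*(k + 7)).
Factor: A=k + 2; B=k + 7; C=k**2 + 8*k + 16.
Solve (k + 2)·f(k+1) − (k + 6)·f(k) = k**2 + 8*k + 16.
Bound: deg f ≤ 4.
Coefficient equations give f(k) = k*(k + 3)*(k + 4)*(k + 7)/20.
R(k) = B(k−1)·f(k)/C(k) = k*(k + 3)*(k + 6)*(k + 7)/(20*(k + 4)); s_k = R·t_k = k*(-k - 7)/(10*(k**2 + 7*k + 10)).
Check: Δs_k = 2*(-k - 4)/(k**4 + 16*k**3 + 91*k**2 + 216*k + 180). ✓
Telescope: S(n) = s_(n+1) − s_(2) = (-n**2 - 9*n - 8)/(10*(n**2 + 9*n + 18)) − (-9/140) = (-n**2 - 9*n + 10)/(28*(n**2 + 9*n + 18)).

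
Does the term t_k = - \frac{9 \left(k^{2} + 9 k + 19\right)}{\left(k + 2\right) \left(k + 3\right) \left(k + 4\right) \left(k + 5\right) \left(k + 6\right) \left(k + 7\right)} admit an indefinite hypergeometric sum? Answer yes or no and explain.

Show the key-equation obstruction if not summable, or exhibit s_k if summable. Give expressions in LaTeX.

Compute t_(k+1)/t_k: get (k + 2)*(9*k + (k + 1)**2 + 28)/((k + 8)*(k**2 + 9*k + 19)).
Take A(k)=k + 2, B(k)=k + 8, C(k)=k**2 + 9*k + 19.
Need (k + 2)·f(k+1) − (k + 7)·f(k) = k**2 + 9*k + 19.
Degrees (1,1,2) ⇒ d ≤ 5.
A polynomial solution: f(k) = k*(k + 3)*(k + 5)*(k**2 + 12*k + 44)/144.
Certificate R = B(k−1)f/C = k*(k + 3)*(k + 5)*(k + 7)*(k**2 + 12*k + 44)/(144*(k**2 + 9*k + 19)) gives s_k = k*(-k**2 - 12*k - 44)/(16*(k**3 + 12*k**2 + 44*k + 48)).
Check: Δs_k = 9*(-k**2 - 9*k - 19)/(k**6 + 27*k**5 + 295*k**4 + 1665*k**3 + 5104*k**2 + 8028*k + 5040). ✓

Yes. s_k = \frac{k \left(- k^{2} - 12 k - 44\right)}{16 \left(k^{3} + 12 k^{2} + 44 k + 48\right)}.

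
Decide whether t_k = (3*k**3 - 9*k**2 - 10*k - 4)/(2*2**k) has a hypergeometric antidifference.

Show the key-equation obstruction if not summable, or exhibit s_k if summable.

Yes. s_k = (-3*k**3 + k + 2)/2**k.

Compute t_(k+1)/t_k: get (3*k**3 - 19*k - 20)/(2*(3*k**3 - 9*k**2 - 10*k - 4)).
Gosper form: A/B · C(k+1)/C(k) with A=1/2, B=1, C=k**3 - 3*k**2 - 10*k/3 - 4/3.
Key eq: (1/2)·f(k+1) = (1)·f(k) + (k**3 - 3*k**2 - 10*k/3 - 4/3).
Degrees (0,0,3) ⇒ d ≤ 3.
Solve for f: f(k) = -2*(k - 1)*(3*k**2 + 3*k + 2)/3 (degree 3 ≤ 3).
R(k) = B(k−1)·f(k)/C(k) = -2*(k - 1)*(3*k**2 + 3*k + 2)/(3*k**3 - 9*k**2 - 10*k - 4); s_k = R·t_k = (-3*k**3 + k + 2)/2**k.
Δs = (6*k**3 - k - 3*(k + 1)**3 - 1)/(2*2**k), as required.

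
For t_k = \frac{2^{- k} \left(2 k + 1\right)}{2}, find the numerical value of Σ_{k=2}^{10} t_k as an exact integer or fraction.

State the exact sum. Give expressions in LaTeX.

t_(k+1)/t_k = (2*k + 3)/(2*(2*k + 1)).
Factor: A=1/2; B=1; C=k + 1/2.
Need (1/2)·f(k+1) − (1)·f(k) = k + 1/2.
From deg A=0, deg B=0, deg C=1: d=1.
Coefficient equations give f(k) = -2*k - 3.
R(k) = B(k−1)·f(k)/C(k) = -2*(2*k + 3)/(2*k + 1); s_k = R·t_k = (-2*k - 3)/2**k.
Δs = (2*k + 1)/(2*2**k), as required.
Sum = s_(11) − s_(2); s_(11) = -25/2048, s_(2) = -7/4 ⇒ 3559/2048.

Σ = 3559/2048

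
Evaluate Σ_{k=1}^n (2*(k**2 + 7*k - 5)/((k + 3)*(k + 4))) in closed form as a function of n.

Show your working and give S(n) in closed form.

r(k) = (k + 3)*(7*k + (k + 1)**2 + 2)/((k + 5)*(k**2 + 7*k - 5)) after simplifying.
So A=k + 3 and B=k + 5, with C=k**2 + 7*k - 5.
Need (k + 3)·f(k+1) − (k + 4)·f(k) = k**2 + 7*k - 5.
deg f ≤ 2 (via 1,1,2).
Coefficient equations give f(k) = k*(3*k - 8)/3.
R(k) = B(k−1)·f(k)/C(k) = k*(k + 4)*(3*k - 8)/(3*(k**2 + 7*k - 5)); s_k = R·t_k = 2*k*(3*k - 8)/(3*(k + 3)).
s_(k+1) − s_k = 2*(k**2 + 7*k - 5)/(k**2 + 7*k + 12) = t_k.
Σ_(k=1)^n t_k = s_(n+1) − s_(1) = (2*(3*n**2 - 2*n - 5)/(3*(n + 4))) − (-5/6), i.e. n*(4*n - 1)/(2*(n + 4)).

S(n) = n*(4*n - 1)/(2*(n + 4))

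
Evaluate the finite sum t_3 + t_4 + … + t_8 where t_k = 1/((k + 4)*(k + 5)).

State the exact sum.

The ratio is (k + 4)/(k + 6).
Factor: A=k + 4; B=k + 6; C=1.
f must satisfy (k + 4)·f(k+1) − (k + 5)·f(k) = 1.
From deg A=1, deg B=1, deg C=0: d=1.
Solve for f: f(k) = k/4 (degree 1 ≤ 1).
R(k) = B(k−1)·f(k)/C(k) = k*(k + 5)/4; s_k = R·t_k = k/(4*(k + 4)).
Δs = 1/(k**2 + 9*k + 20), as required.
Σ_(k=3)^(8) t_k = s_(9) − s_(3) = 9/52 − (3/28) = 6/91.

Σ = 6/91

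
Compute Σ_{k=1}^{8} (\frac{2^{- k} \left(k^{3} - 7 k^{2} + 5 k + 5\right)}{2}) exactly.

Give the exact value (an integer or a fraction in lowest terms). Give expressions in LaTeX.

Σ = -663/512

Ratio r(k) = (k**3 - 4*k**2 - 6*k + 4)/(2*(k**3 - 7*k**2 + 5*k + 5)).
Gosper form: A/B · C(k+1)/C(k) with A=1/2, B=1, C=k**3 - 7*k**2 + 5*k + 5.
Set up (1/2)·f(k+1) − (1)·f(k) − (k**3 - 7*k**2 + 5*k + 5) = 0.
Bound: deg f ≤ 3.
Coefficient equations give f(k) = -2*(k**3 - 4*k**2 + 2).
Then R = B(k−1)f/C = -2*(k**3 - 4*k**2 + 2)/(k**3 - 7*k**2 + 5*k + 5), so s_k = R(k)·t_k = (-k**3 + 4*k**2 - 2)/2**k.
Verify: (k**3 - 7*k**2 + 5*k + 5)/(2*2**k) matches t_k.
Evaluate s at k=9 and k=1: -407/512 and 1/2; difference -663/512.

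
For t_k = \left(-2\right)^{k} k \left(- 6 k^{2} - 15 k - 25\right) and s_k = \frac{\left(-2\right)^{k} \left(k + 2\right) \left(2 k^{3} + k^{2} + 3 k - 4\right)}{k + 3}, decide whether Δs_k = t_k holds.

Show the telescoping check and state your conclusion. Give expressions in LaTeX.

s_(k+1) = (-2)**(k + 1)*(k + 3)*(3*k + 2*(k + 1)**3 + (k + 1)**2 - 1)/(k + 4)
s_(k+1) − s_k = (-2)**k*(-6*k**5 - 51*k**4 - 167*k**3 - 284*k**2 - 222*k - 4)/(k**2 + 7*k + 12)
(s_(k+1) − s_k) − t_k = (-2)**k*(6*k**4 + 35*k**3 + 71*k**2 + 78*k - 4)/(k**2 + 7*k + 12)

Invalid: residual \frac{\left(-2\right)^{k} \left(6 k^{4} + 35 k^{3} + 71 k^{2} + 78 k - 4\right)}{k^{2} + 7 k + 12} ≠ 0.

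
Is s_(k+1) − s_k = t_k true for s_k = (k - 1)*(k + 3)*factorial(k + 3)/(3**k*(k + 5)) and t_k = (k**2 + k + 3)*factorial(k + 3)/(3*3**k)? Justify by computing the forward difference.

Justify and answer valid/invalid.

Invalid: residual -2*(k**3 + 6*k**2 + 5*k + 18)*factorial(k + 3)/(3*3**k*(k + 5)*(k + 6)) ≠ 0.

s_(k+1) = k*(k + 4)*factorial(k + 4)/(3*3**k*(k + 6))
s_(k+1) − s_k = (k**4 + 10*k**3 + 32*k**2 + 53*k + 54)*factorial(k + 3)/(3*3**k*(k + 5)*(k + 6))
(s_(k+1) − s_k) − t_k = -2*(k**3 + 6*k**2 + 5*k + 18)*factorial(k + 3)/(3*3**k*(k + 5)*(k + 6))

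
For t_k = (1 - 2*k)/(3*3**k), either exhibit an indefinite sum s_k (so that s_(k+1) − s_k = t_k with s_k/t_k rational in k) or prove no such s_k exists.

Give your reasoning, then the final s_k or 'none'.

s_k = k/3**k

Ratio r(k) = (2*k + 1)/(3*(2*k - 1)).
So A=1/3 and B=1, with C=k - 1/2.
f must satisfy (1/3)·f(k+1) − (1)·f(k) = k - 1/2.
From deg A=0, deg B=0, deg C=1: d=1.
Match coefficients ⇒ f(k) = -3*k/2.
Get s_k = R·t_k = k/3**k with R(k) = B(k−1)f(k)/C(k) = -3*k/(2*k - 1).
Verify: (1 - 2*k)/(3*3**k) matches t_k.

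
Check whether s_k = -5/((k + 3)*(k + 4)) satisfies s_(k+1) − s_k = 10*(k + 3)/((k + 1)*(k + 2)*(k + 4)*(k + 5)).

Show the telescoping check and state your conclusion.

Invalid: residual 10*(-3*k - 7)/(k**5 + 15*k**4 + 85*k**3 + 225*k**2 + 274*k + 120) ≠ 0.

s_(k+1) = -5/((k + 4)*(k + 5))
s_(k+1) − s_k = 10/(k**3 + 12*k**2 + 47*k + 60)
(s_(k+1) − s_k) − t_k = 10*(-3*k - 7)/(k**5 + 15*k**4 + 85*k**3 + 225*k**2 + 274*k + 120)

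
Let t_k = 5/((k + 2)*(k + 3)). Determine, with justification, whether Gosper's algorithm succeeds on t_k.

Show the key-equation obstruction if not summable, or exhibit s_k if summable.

Yes. s_k = 5*k/(2*(k + 2)).

The ratio is (k + 2)/(k + 4).
Normal form (A,B,C) = (k + 2, k + 4, 1).
Need (k + 2)·f(k+1) − (k + 3)·f(k) = 1.
deg f ≤ 1 (via 1,1,0).
A polynomial solution: f(k) = k/2.
R(k) = B(k−1)·f(k)/C(k) = k*(k + 3)/2; s_k = R·t_k = 5*k/(2*(k + 2)).
s_(k+1) − s_k = 5/(k**2 + 5*k + 6) = t_k.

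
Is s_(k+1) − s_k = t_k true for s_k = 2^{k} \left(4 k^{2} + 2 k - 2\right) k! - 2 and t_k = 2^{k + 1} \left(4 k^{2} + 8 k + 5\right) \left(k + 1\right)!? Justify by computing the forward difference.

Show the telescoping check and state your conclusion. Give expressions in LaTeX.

s_(k+1) = 2**(k + 1)*(2*k + 4*(k + 1)**2)*factorial(k + 1) - 2
s_(k+1) − s_k = 2**(k + 1)*(4*k**2 + 8*k + 5)*factorial(k + 1)
(s_(k+1) − s_k) − t_k = 0

valid; difference matches t_k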